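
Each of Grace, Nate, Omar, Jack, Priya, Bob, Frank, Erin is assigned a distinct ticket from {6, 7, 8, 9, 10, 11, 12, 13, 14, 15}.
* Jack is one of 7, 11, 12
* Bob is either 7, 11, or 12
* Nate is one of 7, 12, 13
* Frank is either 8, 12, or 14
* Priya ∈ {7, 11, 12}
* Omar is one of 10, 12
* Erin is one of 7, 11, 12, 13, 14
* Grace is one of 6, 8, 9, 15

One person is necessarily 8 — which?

Frank

Jack, Priya, Bob share exactly the 3 values {7, 11, 12}; by pigeonhole those values go to them, so strike 7, 11, 12 from Nate, Omar, Frank, Erin.
Nate must be 13 (only option left). Remove 13 from Erin.
Omar must be 10 (only option left).
That leaves Erin = 14. Eliminate 14 elsewhere: Frank.
So 8 goes to Frank.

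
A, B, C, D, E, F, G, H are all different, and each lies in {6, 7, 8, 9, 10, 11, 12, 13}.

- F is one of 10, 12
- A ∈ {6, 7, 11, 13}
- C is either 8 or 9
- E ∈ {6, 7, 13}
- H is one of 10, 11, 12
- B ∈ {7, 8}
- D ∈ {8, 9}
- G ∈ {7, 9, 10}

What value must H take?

11

C and D between them cover only {8, 9} — a naked pair. Remove those values from B, G.
B's domain is down to {7}, so B = 7. Strike 7 from A, E, G.
G must be 10 (only option left). Remove 10 from F, H.
F must be 12 (only option left). Eliminate 12 elsewhere: H.
So H = 11.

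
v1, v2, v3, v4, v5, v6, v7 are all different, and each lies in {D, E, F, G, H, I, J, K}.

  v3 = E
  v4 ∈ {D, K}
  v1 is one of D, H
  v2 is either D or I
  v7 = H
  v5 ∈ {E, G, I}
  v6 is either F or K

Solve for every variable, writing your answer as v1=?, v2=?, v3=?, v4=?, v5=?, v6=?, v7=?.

v1=D, v2=I, v3=E, v4=K, v5=G, v6=F, v7=H

v3's domain is down to {E}, so v3 = E. Eliminate E elsewhere: v5.
v7 has just one choice, so v7 = H. Eliminate H elsewhere: v1.
v1 has just one choice, so v1 = D. Eliminate D elsewhere: v2, v4.
v2 must be I (only option left). So v5 can't be I.
v4's domain is down to {K}, so v4 = K. So v6 can't be K.
v5 has just one choice, so v5 = G.
v6's domain is down to {F}, so v6 = F.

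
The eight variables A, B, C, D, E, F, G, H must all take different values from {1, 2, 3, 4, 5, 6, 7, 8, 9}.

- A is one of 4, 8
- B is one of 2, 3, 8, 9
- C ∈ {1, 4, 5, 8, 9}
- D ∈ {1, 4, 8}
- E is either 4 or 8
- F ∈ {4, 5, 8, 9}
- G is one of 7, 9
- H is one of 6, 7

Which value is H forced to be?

6

A and E between them cover only {4, 8} — a naked pair. Remove those values from B, C, D, F.
D has just one choice, so D = 1. So C can't be 1.
C and F between them cover only {5, 9} — a naked pair. Remove those values from B, G.
That leaves G = 7. Remove 7 from H.
So H = 6.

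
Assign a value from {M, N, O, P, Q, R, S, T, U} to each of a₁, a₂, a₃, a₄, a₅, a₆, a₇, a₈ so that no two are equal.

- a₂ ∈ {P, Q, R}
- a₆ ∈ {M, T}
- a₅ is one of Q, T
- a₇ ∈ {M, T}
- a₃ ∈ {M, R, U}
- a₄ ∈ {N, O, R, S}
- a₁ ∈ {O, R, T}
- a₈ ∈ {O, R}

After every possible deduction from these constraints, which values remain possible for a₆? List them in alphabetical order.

M, T

a₆ and a₇ share exactly the 2 values {M, T}; by pigeonhole those values go to them, so strike M, T from a₁, a₃, a₅.
a₅ must be Q (only option left). Remove Q from a₂.
a₁ and a₈ share exactly the 2 values {O, R}; by pigeonhole those values go to them, so strike O, R from a₂, a₃, a₄.
a₂ must be P (only option left).
a₃ has just one choice, so a₃ = U.
No further eliminations apply; a₆ can still be any of M, T.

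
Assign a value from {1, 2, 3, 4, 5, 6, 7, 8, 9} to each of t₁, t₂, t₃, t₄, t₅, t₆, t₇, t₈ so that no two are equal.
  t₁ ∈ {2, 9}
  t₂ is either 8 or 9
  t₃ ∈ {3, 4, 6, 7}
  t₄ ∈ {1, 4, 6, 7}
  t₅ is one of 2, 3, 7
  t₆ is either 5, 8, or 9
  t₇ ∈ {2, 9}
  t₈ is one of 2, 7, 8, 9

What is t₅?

3

t₁ and t₇ between them cover only {2, 9} — a naked pair. Remove those values from t₂, t₅, t₆, t₈.
t₂'s domain is down to {8}, so t₂ = 8. Strike 8 from t₆, t₈.
t₆ has just one choice, so t₆ = 5.
t₈ has just one choice, so t₈ = 7. Remove 7 from t₃, t₄, t₅.
So t₅ = 3.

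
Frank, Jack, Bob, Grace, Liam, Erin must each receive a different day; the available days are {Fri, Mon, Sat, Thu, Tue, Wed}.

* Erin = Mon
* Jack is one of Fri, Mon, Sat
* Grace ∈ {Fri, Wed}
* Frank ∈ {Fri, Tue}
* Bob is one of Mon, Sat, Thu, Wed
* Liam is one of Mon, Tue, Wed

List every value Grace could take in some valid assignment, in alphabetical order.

Fri, Wed

Erin must be Mon (only option left). So Jack, Bob, Liam can't be Mon.
The 5 still-open variables draw from only 5 values {Fri, Sat, Thu, Tue, Wed}, so each is used; only Bob can be Thu, hence Bob = Thu.
The 4 still-open variables together cover exactly {Fri, Sat, Tue, Wed} — 4 values for 4 variables — and Sat appears only in Jack's list, so Jack = Sat.
No further eliminations apply; Grace can still be any of Fri, Wed.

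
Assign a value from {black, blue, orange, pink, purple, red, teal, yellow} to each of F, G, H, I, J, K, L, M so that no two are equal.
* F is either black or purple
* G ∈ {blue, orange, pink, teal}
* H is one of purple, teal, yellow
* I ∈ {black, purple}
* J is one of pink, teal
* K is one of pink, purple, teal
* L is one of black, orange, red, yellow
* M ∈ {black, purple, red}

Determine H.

yellow

The 8 variables draw from only 8 values {black, blue, orange, pink, purple, red, teal, yellow}, so each is used; only G can be blue, hence G = blue.
The 7 still-open variables draw from only 7 values {black, orange, pink, purple, red, teal, yellow}, so each is used; only L can be orange, hence L = orange.
The 6 still-open variables draw from only 6 values {black, pink, purple, red, teal, yellow}, so each is used; only M can be red, hence M = red.
Among the 5 still-open variables, yellow fits only H (and all 5 values in {black, pink, purple, teal, yellow} must be used), so H = yellow.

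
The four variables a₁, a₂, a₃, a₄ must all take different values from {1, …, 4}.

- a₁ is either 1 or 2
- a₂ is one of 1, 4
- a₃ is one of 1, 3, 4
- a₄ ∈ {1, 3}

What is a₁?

2

The 4 variables together cover exactly {1, 2, 3, 4} — 4 values for 4 variables — and 2 appears only in a₁'s list, so a₁ = 2.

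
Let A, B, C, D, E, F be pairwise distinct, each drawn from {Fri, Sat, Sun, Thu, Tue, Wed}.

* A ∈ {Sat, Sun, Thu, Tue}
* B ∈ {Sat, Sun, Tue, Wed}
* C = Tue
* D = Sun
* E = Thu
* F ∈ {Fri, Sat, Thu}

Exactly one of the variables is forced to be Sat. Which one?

A

C must be Tue (only option left). Remove Tue from A, B.
D has just one choice, so D = Sun. So A, B can't be Sun.
E has just one choice, so E = Thu. Strike Thu from A, F.
So Sat goes to A.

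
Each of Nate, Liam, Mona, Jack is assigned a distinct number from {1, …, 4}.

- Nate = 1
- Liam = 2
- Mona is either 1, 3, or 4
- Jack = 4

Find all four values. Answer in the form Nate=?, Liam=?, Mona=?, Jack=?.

Nate's domain is down to {1}, so Nate = 1. So Mona can't be 1.
Liam must be 2 (only option left).
Jack's domain is down to {4}, so Jack = 4. Remove 4 from Mona.
Mona has just one choice, so Mona = 3.

Nate=1, Liam=2, Mona=3, Jack=4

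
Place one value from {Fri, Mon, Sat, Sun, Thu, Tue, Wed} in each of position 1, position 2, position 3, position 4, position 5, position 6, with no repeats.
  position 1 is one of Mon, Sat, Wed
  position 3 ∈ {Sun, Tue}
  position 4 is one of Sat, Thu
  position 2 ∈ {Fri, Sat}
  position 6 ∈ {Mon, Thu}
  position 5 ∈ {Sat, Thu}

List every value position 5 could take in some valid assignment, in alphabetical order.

position 4 and position 5 between them cover only {Sat, Thu} — a naked pair. Remove those values from position 1, position 2, position 6.
position 2 must be Fri (only option left).
That leaves position 6 = Mon. Remove Mon from position 1.
That leaves position 1 = Wed.
No further eliminations apply; position 5 can still be any of Sat, Thu.

Sat, Thu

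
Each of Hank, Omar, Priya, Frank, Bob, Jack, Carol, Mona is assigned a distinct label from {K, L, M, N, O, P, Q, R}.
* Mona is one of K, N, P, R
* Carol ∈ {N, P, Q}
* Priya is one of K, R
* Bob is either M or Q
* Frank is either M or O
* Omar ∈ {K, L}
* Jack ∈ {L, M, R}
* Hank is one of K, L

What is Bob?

Q

The 8 variables draw from only 8 values {K, L, M, N, O, P, Q, R}, so each is used; only Frank can be O, hence Frank = O.
Hank and Omar between them cover only {K, L} — a naked pair. Remove those values from Priya, Jack, Mona.
Priya must be R (only option left). So Jack, Mona can't be R.
Jack's domain is down to {M}, so Jack = M. Eliminate M elsewhere: Bob.
So Bob = Q.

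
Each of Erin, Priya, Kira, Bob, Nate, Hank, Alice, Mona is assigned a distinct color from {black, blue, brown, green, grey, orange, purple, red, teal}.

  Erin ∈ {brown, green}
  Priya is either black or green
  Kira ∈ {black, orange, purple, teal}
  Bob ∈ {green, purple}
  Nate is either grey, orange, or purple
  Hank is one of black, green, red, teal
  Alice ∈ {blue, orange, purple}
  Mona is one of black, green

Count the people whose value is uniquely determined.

Priya and Mona between them cover only {black, green} — a naked pair. Remove those values from Erin, Kira, Bob, Hank.
Erin's domain is down to {brown}, so Erin = brown.
Bob has just one choice, so Bob = purple. Eliminate purple elsewhere: Kira, Nate, Alice.
Determined: Erin=brown, Bob=purple. The other people each still have more than one consistent value. That makes 2.

2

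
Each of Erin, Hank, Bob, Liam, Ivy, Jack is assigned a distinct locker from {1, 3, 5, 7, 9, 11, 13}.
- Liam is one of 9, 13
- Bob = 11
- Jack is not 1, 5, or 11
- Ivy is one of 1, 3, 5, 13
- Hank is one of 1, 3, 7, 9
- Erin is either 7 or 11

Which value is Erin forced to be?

Bob must be 11 (only option left). Eliminate 11 elsewhere: Erin.
So Erin = 7.

7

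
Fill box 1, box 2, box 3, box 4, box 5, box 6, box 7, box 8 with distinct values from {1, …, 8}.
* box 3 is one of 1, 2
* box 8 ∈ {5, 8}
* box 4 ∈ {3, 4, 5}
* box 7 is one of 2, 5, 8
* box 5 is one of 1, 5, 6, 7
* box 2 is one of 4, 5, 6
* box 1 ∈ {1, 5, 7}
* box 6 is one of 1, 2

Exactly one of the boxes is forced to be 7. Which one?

Among the 8 variables, 3 fits only box 4 (and all 8 values in {1, 2, 3, 4, 5, 6, 7, 8} must be used), so box 4 = 3.
The 7 still-open variables draw from only 7 values {1, 2, 4, 5, 6, 7, 8}, so each is used; only box 2 can be 4, hence box 2 = 4.
The 6 still-open variables together cover exactly {1, 2, 5, 6, 7, 8} — 6 values for 6 variables — and 6 appears only in box 5's list, so box 5 = 6.
The 5 still-open variables together cover exactly {1, 2, 5, 7, 8} — 5 values for 5 variables — and 7 appears only in box 1's list, so box 1 = 7.

box 1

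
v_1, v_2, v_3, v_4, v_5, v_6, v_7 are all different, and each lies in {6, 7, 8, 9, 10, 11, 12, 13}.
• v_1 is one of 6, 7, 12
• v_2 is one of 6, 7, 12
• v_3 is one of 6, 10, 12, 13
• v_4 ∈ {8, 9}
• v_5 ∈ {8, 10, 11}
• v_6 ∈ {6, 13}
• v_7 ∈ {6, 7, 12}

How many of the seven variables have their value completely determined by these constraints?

2

v_1, v_2, v_7 between them cover only {6, 7, 12} — a naked triple. Remove those values from v_3, v_6.
That leaves v_6 = 13. So v_3 can't be 13.
That leaves v_3 = 10. Strike 10 from v_5.
Determined: v_3=10, v_6=13. The other variables each still have more than one consistent value. That makes 2.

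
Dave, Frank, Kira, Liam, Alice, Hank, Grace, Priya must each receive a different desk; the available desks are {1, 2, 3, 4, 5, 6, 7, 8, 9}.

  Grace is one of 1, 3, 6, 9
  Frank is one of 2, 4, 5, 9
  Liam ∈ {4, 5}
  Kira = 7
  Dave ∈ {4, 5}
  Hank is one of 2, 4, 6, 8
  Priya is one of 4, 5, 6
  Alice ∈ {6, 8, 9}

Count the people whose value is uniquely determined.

Kira has just one choice, so Kira = 7.
Dave and Liam between them cover only {4, 5} — a naked pair. Remove those values from Frank, Hank, Priya.
Priya must be 6 (only option left). So Alice, Hank, Grace can't be 6.
The 3 variables Frank, Alice, Hank are confined to {2, 8, 9}, which locks those values in; drop them from Grace.
Determined: Kira=7, Priya=6. The other people each still have more than one consistent value. That makes 2.

2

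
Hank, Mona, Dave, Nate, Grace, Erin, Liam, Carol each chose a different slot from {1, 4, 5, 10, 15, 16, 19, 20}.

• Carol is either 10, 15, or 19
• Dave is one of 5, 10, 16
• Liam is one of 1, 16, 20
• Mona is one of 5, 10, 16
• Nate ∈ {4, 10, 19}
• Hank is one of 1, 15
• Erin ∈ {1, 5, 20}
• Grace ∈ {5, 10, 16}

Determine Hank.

15

The 8 variables together cover exactly {1, 4, 5, 10, 15, 16, 19, 20} — 8 values for 8 variables — and 4 appears only in Nate's list, so Nate = 4.
The 7 still-open variables draw from only 7 values {1, 5, 10, 15, 16, 19, 20}, so each is used; only Carol can be 19, hence Carol = 19.
The 6 still-open variables draw from only 6 values {1, 5, 10, 15, 16, 20}, so each is used; only Hank can be 15, hence Hank = 15.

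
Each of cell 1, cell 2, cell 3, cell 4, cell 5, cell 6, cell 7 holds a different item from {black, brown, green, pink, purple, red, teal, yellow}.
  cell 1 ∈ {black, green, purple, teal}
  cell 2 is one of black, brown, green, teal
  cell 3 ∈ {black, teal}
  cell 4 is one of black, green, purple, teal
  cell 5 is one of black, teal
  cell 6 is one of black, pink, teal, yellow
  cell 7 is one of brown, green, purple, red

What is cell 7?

cell 3 and cell 5 between them cover only {black, teal} — a naked pair. Remove those values from cell 1, cell 2, cell 4, cell 6.
cell 1 and cell 4 share exactly the 2 values {green, purple}; by pigeonhole those values go to them, so strike green, purple from cell 2, cell 7.
cell 2 has just one choice, so cell 2 = brown. So cell 7 can't be brown.
So cell 7 = red.

red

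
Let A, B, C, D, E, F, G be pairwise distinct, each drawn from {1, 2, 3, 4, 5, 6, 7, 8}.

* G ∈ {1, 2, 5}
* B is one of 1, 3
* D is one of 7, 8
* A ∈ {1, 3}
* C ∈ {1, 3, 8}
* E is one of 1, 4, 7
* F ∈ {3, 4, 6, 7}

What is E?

A and B share exactly the 2 values {1, 3}; by pigeonhole those values go to them, so strike 1, 3 from C, E, F, G.
C has just one choice, so C = 8. Remove 8 from D.
D must be 7 (only option left). So E, F can't be 7.
So E = 4.

4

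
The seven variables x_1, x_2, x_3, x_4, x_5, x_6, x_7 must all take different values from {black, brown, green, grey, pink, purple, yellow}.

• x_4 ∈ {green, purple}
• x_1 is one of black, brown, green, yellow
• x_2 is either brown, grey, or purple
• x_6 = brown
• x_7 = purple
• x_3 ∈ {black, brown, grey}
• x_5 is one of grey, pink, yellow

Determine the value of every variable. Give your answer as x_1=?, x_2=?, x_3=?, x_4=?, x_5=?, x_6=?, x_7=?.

x_1=yellow, x_2=grey, x_3=black, x_4=green, x_5=pink, x_6=brown, x_7=purple

x_6 must be brown (only option left). Eliminate brown elsewhere: x_1, x_2, x_3.
That leaves x_7 = purple. Strike purple from x_2, x_4.
x_2 must be grey (only option left). Eliminate grey elsewhere: x_3, x_5.
x_3 must be black (only option left). Eliminate black elsewhere: x_1.
x_4 has just one choice, so x_4 = green. Eliminate green elsewhere: x_1.
That leaves x_1 = yellow. So x_5 can't be yellow.
x_5 has just one choice, so x_5 = pink.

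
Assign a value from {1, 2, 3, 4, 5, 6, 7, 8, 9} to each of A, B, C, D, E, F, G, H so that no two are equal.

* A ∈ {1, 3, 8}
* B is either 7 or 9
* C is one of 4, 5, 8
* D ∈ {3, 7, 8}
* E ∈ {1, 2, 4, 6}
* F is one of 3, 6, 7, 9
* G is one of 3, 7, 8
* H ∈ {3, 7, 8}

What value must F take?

The 3 variables D, G, H are confined to {3, 7, 8}, which locks those values in; drop them from A, B, C, F.
That leaves A = 1. Remove 1 from E.
B has just one choice, so B = 9. Remove 9 from F.
So F = 6.

6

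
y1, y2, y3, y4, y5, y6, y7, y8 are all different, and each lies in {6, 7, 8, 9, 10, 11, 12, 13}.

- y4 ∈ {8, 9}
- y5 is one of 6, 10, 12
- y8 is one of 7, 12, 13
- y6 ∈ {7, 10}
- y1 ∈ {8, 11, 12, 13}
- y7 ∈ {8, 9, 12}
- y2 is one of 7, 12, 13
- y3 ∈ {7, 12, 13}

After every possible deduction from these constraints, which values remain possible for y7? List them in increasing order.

The 8 variables together cover exactly {6, 7, 8, 9, 10, 11, 12, 13} — 8 values for 8 variables — and 6 appears only in y5's list, so y5 = 6.
Among the 7 still-open variables, 10 fits only y6 (and all 7 values in {7, 8, 9, 10, 11, 12, 13} must be used), so y6 = 10.
The 6 still-open variables together cover exactly {7, 8, 9, 11, 12, 13} — 6 values for 6 variables — and 11 appears only in y1's list, so y1 = 11.
y2, y3, y8 share exactly the 3 values {7, 12, 13}; by pigeonhole those values go to them, so strike 7, 12, 13 from y7.
No further eliminations apply; y7 can still be any of 8, 9.

8, 9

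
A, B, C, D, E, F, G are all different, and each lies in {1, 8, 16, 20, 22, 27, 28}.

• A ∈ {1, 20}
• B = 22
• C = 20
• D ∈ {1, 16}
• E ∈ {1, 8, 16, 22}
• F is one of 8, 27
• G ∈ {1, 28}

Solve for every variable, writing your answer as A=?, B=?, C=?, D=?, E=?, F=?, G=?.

A=1, B=22, C=20, D=16, E=8, F=27, G=28

B must be 22 (only option left). Remove 22 from E.
That leaves C = 20. Strike 20 from A.
A must be 1 (only option left). So D, E, G can't be 1.
That leaves D = 16. So E can't be 16.
That leaves E = 8. Remove 8 from F.
F must be 27 (only option left).
G has just one choice, so G = 28.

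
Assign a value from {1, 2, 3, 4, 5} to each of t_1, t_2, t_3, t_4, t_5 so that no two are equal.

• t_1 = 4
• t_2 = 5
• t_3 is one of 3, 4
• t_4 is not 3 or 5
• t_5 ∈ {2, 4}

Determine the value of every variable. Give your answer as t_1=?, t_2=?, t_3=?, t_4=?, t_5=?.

t_1's domain is down to {4}, so t_1 = 4. Eliminate 4 elsewhere: t_3, t_4, t_5.
t_2 must be 5 (only option left).
That leaves t_3 = 3.
t_5's domain is down to {2}, so t_5 = 2. Strike 2 from t_4.
t_4 must be 1 (only option left).

t_1=4, t_2=5, t_3=3, t_4=1, t_5=2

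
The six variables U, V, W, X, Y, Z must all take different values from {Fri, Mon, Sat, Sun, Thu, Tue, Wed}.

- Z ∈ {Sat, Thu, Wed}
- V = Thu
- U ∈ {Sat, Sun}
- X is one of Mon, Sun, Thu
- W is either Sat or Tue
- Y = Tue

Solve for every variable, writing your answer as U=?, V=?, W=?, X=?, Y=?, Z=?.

U=Sun, V=Thu, W=Sat, X=Mon, Y=Tue, Z=Wed

V must be Thu (only option left). Eliminate Thu elsewhere: X, Z.
Y has just one choice, so Y = Tue. Remove Tue from W.
W's domain is down to {Sat}, so W = Sat. Strike Sat from U, Z.
Z has just one choice, so Z = Wed.
U's domain is down to {Sun}, so U = Sun. So X can't be Sun.
X must be Mon (only option left).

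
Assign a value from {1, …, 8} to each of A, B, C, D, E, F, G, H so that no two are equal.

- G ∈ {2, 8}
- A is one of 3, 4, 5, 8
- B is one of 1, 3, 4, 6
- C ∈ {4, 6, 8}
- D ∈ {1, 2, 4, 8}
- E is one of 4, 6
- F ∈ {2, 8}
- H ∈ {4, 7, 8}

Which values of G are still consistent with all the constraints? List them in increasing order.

2, 8

The 8 variables draw from only 8 values {1, 2, 3, 4, 5, 6, 7, 8}, so each is used; only A can be 5, hence A = 5.
The 7 still-open variables together cover exactly {1, 2, 3, 4, 6, 7, 8} — 7 values for 7 variables — and 3 appears only in B's list, so B = 3.
The 6 still-open variables draw from only 6 values {1, 2, 4, 6, 7, 8}, so each is used; only D can be 1, hence D = 1.
The 5 still-open variables together cover exactly {2, 4, 6, 7, 8} — 5 values for 5 variables — and 7 appears only in H's list, so H = 7.
F and G between them cover only {2, 8} — a naked pair. Remove those values from C.
No further eliminations apply; G can still be any of 2, 8.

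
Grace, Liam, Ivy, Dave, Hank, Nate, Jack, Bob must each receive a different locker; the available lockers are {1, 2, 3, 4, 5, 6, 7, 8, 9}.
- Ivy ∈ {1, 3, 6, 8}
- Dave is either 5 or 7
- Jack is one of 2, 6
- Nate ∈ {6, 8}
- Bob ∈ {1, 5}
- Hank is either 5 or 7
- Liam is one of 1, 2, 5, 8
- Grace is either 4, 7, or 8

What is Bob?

1

Among the 8 variables, 3 fits only Ivy (and all 8 values in {1, 2, 3, 4, 5, 6, 7, 8} must be used), so Ivy = 3.
Among the 7 still-open variables, 4 fits only Grace (and all 7 values in {1, 2, 4, 5, 6, 7, 8} must be used), so Grace = 4.
Dave and Hank between them cover only {5, 7} — a naked pair. Remove those values from Liam, Bob.
So Bob = 1.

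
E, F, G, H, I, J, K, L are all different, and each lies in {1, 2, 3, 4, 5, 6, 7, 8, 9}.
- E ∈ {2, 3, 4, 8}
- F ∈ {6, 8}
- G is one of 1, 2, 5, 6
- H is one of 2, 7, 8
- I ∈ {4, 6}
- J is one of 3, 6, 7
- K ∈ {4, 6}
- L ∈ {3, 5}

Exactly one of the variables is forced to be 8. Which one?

The 8 variables draw from only 8 values {1, 2, 3, 4, 5, 6, 7, 8}, so each is used; only G can be 1, hence G = 1.
The 7 still-open variables together cover exactly {2, 3, 4, 5, 6, 7, 8} — 7 values for 7 variables — and 5 appears only in L's list, so L = 5.
I and K share exactly the 2 values {4, 6}; by pigeonhole those values go to them, so strike 4, 6 from E, F, J.
So 8 goes to F.

F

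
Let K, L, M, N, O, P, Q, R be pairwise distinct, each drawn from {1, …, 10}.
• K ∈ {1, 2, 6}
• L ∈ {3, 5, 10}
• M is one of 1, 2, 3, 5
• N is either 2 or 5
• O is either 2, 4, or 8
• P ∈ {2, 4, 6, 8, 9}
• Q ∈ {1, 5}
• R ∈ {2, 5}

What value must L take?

N and R share exactly the 2 values {2, 5}; by pigeonhole those values go to them, so strike 2, 5 from K, L, M, O, P, Q.
That leaves Q = 1. Strike 1 from K, M.
That leaves K = 6. Strike 6 from P.
M must be 3 (only option left). Strike 3 from L.
So L = 10.

10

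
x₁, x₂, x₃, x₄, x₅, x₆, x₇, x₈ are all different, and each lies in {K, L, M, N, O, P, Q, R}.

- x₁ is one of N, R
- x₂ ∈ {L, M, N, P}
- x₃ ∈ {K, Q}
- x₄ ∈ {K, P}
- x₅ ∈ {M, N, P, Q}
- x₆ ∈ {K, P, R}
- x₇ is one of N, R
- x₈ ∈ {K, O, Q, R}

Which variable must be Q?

x₃

The 8 variables draw from only 8 values {K, L, M, N, O, P, Q, R}, so each is used; only x₂ can be L, hence x₂ = L.
The 7 still-open variables draw from only 7 values {K, M, N, O, P, Q, R}, so each is used; only x₅ can be M, hence x₅ = M.
The 6 still-open variables draw from only 6 values {K, N, O, P, Q, R}, so each is used; only x₈ can be O, hence x₈ = O.
The 5 still-open variables together cover exactly {K, N, P, Q, R} — 5 values for 5 variables — and Q appears only in x₃'s list, so x₃ = Q.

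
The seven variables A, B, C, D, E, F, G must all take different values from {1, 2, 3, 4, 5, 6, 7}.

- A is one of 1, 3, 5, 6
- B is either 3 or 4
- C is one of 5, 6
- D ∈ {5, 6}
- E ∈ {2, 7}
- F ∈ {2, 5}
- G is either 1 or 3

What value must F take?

2

Among the 7 variables, 4 fits only B (and all 7 values in {1, 2, 3, 4, 5, 6, 7} must be used), so B = 4.
Among the 6 still-open variables, 7 fits only E (and all 6 values in {1, 2, 3, 5, 6, 7} must be used), so E = 7.
The 5 still-open variables together cover exactly {1, 2, 3, 5, 6} — 5 values for 5 variables — and 2 appears only in F's list, so F = 2.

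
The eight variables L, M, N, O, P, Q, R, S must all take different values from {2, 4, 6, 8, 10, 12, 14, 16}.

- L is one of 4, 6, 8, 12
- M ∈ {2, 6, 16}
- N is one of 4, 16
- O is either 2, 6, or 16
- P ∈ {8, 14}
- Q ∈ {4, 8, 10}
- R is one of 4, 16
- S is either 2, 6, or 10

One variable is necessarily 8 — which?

Among the 8 variables, 12 fits only L (and all 8 values in {2, 4, 6, 8, 10, 12, 14, 16} must be used), so L = 12.
The 7 still-open variables together cover exactly {2, 4, 6, 8, 10, 14, 16} — 7 values for 7 variables — and 14 appears only in P's list, so P = 14.
Among the 6 still-open variables, 8 fits only Q (and all 6 values in {2, 4, 6, 8, 10, 16} must be used), so Q = 8.

Q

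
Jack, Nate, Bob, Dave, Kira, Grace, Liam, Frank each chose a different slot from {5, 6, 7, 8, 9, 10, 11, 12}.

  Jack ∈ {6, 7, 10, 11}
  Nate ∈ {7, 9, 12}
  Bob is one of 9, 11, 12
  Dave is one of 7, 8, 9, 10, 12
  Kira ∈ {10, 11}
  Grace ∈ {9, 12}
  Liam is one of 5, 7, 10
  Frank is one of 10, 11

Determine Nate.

The 8 variables together cover exactly {5, 6, 7, 8, 9, 10, 11, 12} — 8 values for 8 variables — and 5 appears only in Liam's list, so Liam = 5.
Among the 7 still-open variables, 6 fits only Jack (and all 7 values in {6, 7, 8, 9, 10, 11, 12} must be used), so Jack = 6.
Among the 6 still-open variables, 8 fits only Dave (and all 6 values in {7, 8, 9, 10, 11, 12} must be used), so Dave = 8.
Among the 5 still-open variables, 7 fits only Nate (and all 5 values in {7, 9, 10, 11, 12} must be used), so Nate = 7.

7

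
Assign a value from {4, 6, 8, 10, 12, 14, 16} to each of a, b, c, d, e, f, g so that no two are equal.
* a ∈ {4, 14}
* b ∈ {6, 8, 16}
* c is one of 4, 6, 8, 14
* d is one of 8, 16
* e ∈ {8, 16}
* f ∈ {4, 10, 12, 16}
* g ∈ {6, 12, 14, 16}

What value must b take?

6

The 7 variables draw from only 7 values {4, 6, 8, 10, 12, 14, 16}, so each is used; only f can be 10, hence f = 10.
The 6 still-open variables draw from only 6 values {4, 6, 8, 12, 14, 16}, so each is used; only g can be 12, hence g = 12.
d and e share exactly the 2 values {8, 16}; by pigeonhole those values go to them, so strike 8, 16 from b, c.
So b = 6.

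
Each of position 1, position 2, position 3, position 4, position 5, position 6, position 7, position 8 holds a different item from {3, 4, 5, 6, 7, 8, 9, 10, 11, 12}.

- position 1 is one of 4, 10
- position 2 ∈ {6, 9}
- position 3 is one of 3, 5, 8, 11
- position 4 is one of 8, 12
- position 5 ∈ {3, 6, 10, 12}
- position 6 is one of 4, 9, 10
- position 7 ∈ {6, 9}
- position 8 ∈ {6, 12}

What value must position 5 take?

The 2 variables position 2 and position 7 are confined to {6, 9}, which locks those values in; drop them from position 5, position 6, position 8.
position 8 must be 12 (only option left). Eliminate 12 elsewhere: position 4, position 5.
position 4's domain is down to {8}, so position 4 = 8. So position 3 can't be 8.
position 1 and position 6 between them cover only {4, 10} — a naked pair. Remove those values from position 5.
So position 5 = 3.

3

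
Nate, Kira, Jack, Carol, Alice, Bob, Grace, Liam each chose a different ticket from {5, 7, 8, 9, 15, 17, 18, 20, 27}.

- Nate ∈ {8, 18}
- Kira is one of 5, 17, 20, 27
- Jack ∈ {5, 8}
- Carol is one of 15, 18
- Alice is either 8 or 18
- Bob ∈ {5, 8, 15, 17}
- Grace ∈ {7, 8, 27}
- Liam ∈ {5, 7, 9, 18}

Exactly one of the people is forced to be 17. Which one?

Bob

Nate and Alice between them cover only {8, 18} — a naked pair. Remove those values from Jack, Carol, Bob, Grace, Liam.
That leaves Jack = 5. Eliminate 5 elsewhere: Kira, Bob, Liam.
Carol must be 15 (only option left). Eliminate 15 elsewhere: Bob.
So 17 goes to Bob.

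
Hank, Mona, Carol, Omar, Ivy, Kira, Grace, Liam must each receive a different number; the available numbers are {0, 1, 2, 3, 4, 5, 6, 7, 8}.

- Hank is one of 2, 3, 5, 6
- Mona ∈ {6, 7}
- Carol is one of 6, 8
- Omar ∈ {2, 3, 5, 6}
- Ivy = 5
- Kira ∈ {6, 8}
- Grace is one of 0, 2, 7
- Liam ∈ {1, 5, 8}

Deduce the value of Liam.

Ivy must be 5 (only option left). Strike 5 from Hank, Omar, Liam.
The 7 still-open variables together cover exactly {0, 1, 2, 3, 6, 7, 8} — 7 values for 7 variables — and 0 appears only in Grace's list, so Grace = 0.
The 6 still-open variables draw from only 6 values {1, 2, 3, 6, 7, 8}, so each is used; only Liam can be 1, hence Liam = 1.

1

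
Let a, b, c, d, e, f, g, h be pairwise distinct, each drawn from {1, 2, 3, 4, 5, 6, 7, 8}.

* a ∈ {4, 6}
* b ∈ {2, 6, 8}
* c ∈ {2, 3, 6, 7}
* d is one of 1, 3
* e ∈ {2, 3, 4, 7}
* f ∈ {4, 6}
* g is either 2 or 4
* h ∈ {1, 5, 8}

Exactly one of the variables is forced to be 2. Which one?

The 8 variables draw from only 8 values {1, 2, 3, 4, 5, 6, 7, 8}, so each is used; only h can be 5, hence h = 5.
The 7 still-open variables together cover exactly {1, 2, 3, 4, 6, 7, 8} — 7 values for 7 variables — and 1 appears only in d's list, so d = 1.
The 6 still-open variables draw from only 6 values {2, 3, 4, 6, 7, 8}, so each is used; only b can be 8, hence b = 8.
The 2 variables a and f are confined to {4, 6}, which locks those values in; drop them from c, e, g.
So 2 goes to g.

g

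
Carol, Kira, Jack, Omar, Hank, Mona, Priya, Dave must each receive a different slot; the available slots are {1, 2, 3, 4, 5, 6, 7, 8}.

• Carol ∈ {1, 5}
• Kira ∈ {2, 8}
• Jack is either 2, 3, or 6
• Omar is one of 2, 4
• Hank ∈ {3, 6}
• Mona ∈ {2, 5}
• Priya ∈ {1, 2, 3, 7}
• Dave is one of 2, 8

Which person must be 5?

Among the 8 variables, 4 fits only Omar (and all 8 values in {1, 2, 3, 4, 5, 6, 7, 8} must be used), so Omar = 4.
The 7 still-open variables draw from only 7 values {1, 2, 3, 5, 6, 7, 8}, so each is used; only Priya can be 7, hence Priya = 7.
The 6 still-open variables draw from only 6 values {1, 2, 3, 5, 6, 8}, so each is used; only Carol can be 1, hence Carol = 1.
Among the 5 still-open variables, 5 fits only Mona (and all 5 values in {2, 3, 5, 6, 8} must be used), so Mona = 5.

Mona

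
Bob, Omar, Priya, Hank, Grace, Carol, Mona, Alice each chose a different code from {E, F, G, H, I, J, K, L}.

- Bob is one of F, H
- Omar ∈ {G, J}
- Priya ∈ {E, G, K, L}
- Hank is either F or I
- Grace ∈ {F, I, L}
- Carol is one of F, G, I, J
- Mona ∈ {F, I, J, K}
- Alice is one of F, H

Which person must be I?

The 8 variables together cover exactly {E, F, G, H, I, J, K, L} — 8 values for 8 variables — and E appears only in Priya's list, so Priya = E.
The 7 still-open variables together cover exactly {F, G, H, I, J, K, L} — 7 values for 7 variables — and K appears only in Mona's list, so Mona = K.
The 6 still-open variables draw from only 6 values {F, G, H, I, J, L}, so each is used; only Grace can be L, hence Grace = L.
Bob and Alice between them cover only {F, H} — a naked pair. Remove those values from Hank, Carol.
So I goes to Hank.

Hank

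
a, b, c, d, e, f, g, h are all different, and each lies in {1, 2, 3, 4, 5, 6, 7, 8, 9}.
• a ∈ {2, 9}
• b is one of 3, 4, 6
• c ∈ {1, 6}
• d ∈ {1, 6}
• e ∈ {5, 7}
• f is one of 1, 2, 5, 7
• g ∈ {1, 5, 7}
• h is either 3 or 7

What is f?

Among the 8 variables, 4 fits only b (and all 8 values in {1, 2, 3, 4, 5, 6, 7, 9} must be used), so b = 4.
The 7 still-open variables together cover exactly {1, 2, 3, 5, 6, 7, 9} — 7 values for 7 variables — and 3 appears only in h's list, so h = 3.
The 6 still-open variables together cover exactly {1, 2, 5, 6, 7, 9} — 6 values for 6 variables — and 9 appears only in a's list, so a = 9.
The 5 still-open variables together cover exactly {1, 2, 5, 6, 7} — 5 values for 5 variables — and 2 appears only in f's list, so f = 2.

2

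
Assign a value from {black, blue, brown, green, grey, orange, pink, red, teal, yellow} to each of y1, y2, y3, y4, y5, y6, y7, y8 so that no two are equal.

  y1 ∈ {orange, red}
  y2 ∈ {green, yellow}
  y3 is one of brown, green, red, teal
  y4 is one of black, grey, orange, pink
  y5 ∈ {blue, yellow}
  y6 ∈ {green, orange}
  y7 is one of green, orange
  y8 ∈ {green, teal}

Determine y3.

brown

y6 and y7 between them cover only {green, orange} — a naked pair. Remove those values from y1, y2, y3, y4, y8.
y1's domain is down to {red}, so y1 = red. So y3 can't be red.
That leaves y2 = yellow. So y5 can't be yellow.
y5 has just one choice, so y5 = blue.
y8 must be teal (only option left). Strike teal from y3.
So y3 = brown.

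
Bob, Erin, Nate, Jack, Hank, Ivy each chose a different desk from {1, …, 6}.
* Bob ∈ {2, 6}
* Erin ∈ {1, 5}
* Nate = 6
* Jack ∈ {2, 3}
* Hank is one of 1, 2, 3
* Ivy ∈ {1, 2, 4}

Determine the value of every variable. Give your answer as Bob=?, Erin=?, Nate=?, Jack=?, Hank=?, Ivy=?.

Nate has just one choice, so Nate = 6. Remove 6 from Bob.
Bob has just one choice, so Bob = 2. Strike 2 from Jack, Hank, Ivy.
Jack's domain is down to {3}, so Jack = 3. Strike 3 from Hank.
Hank's domain is down to {1}, so Hank = 1. So Erin, Ivy can't be 1.
That leaves Ivy = 4.
Erin must be 5 (only option left).

Bob=2, Erin=5, Nate=6, Jack=3, Hank=1, Ivy=4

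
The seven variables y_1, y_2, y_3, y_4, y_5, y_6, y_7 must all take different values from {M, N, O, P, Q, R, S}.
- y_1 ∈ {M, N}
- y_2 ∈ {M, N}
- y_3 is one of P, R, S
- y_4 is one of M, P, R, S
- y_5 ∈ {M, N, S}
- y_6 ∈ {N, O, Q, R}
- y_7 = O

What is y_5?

y_7 has just one choice, so y_7 = O. Eliminate O elsewhere: y_6.
The 6 still-open variables draw from only 6 values {M, N, P, Q, R, S}, so each is used; only y_6 can be Q, hence y_6 = Q.
y_1 and y_2 share exactly the 2 values {M, N}; by pigeonhole those values go to them, so strike M, N from y_4, y_5.
So y_5 = S.

S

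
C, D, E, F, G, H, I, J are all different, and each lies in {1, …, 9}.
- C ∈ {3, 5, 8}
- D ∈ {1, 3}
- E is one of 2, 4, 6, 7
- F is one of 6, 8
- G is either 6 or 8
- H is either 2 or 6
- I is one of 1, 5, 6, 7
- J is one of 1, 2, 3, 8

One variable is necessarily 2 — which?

Among the 8 variables, 4 fits only E (and all 8 values in {1, 2, 3, 4, 5, 6, 7, 8} must be used), so E = 4.
Among the 7 still-open variables, 7 fits only I (and all 7 values in {1, 2, 3, 5, 6, 7, 8} must be used), so I = 7.
The 6 still-open variables draw from only 6 values {1, 2, 3, 5, 6, 8}, so each is used; only C can be 5, hence C = 5.
F and G between them cover only {6, 8} — a naked pair. Remove those values from H, J.
So 2 goes to H.

H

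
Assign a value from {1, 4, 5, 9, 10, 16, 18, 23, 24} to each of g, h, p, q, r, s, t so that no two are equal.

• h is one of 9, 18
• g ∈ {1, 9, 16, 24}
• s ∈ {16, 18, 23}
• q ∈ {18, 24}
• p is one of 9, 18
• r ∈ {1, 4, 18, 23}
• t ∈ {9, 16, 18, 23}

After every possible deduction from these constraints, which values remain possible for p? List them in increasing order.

9, 18

The 7 variables together cover exactly {1, 4, 9, 16, 18, 23, 24} — 7 values for 7 variables — and 4 appears only in r's list, so r = 4.
The 6 still-open variables together cover exactly {1, 9, 16, 18, 23, 24} — 6 values for 6 variables — and 1 appears only in g's list, so g = 1.
The 5 still-open variables draw from only 5 values {9, 16, 18, 23, 24}, so each is used; only q can be 24, hence q = 24.
h and p share exactly the 2 values {9, 18}; by pigeonhole those values go to them, so strike 9, 18 from s, t.
No further eliminations apply; p can still be any of 9, 18.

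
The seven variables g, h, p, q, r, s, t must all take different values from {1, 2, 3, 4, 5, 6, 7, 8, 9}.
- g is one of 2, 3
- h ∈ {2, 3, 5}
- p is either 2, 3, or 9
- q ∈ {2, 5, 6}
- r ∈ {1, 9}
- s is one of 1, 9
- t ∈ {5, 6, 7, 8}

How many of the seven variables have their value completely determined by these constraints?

2

r and s share exactly the 2 values {1, 9}; by pigeonhole those values go to them, so strike 1, 9 from p.
g and p between them cover only {2, 3} — a naked pair. Remove those values from h, q.
h has just one choice, so h = 5. Eliminate 5 elsewhere: q, t.
q's domain is down to {6}, so q = 6. So t can't be 6.
Determined: h=5, q=6. The other variables each still have more than one consistent value. That makes 2.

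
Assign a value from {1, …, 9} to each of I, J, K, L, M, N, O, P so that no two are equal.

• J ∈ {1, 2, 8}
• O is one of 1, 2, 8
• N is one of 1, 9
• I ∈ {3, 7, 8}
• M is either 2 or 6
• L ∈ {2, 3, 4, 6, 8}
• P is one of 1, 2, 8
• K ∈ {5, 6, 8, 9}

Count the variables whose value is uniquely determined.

J, O, P between them cover only {1, 2, 8} — a naked triple. Remove those values from I, K, L, M, N.
M must be 6 (only option left). So K, L can't be 6.
N has just one choice, so N = 9. So K can't be 9.
K has just one choice, so K = 5.
Determined: K=5, M=6, N=9. The other variables each still have more than one consistent value. That makes 3.

3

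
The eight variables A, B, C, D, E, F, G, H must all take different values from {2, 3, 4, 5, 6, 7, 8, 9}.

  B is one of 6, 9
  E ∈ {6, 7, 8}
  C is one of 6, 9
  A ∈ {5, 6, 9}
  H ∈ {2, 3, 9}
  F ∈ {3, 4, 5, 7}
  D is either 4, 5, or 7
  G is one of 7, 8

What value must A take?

Among the 8 variables, 2 fits only H (and all 8 values in {2, 3, 4, 5, 6, 7, 8, 9} must be used), so H = 2.
The 7 still-open variables together cover exactly {3, 4, 5, 6, 7, 8, 9} — 7 values for 7 variables — and 3 appears only in F's list, so F = 3.
Among the 6 still-open variables, 4 fits only D (and all 6 values in {4, 5, 6, 7, 8, 9} must be used), so D = 4.
The 5 still-open variables draw from only 5 values {5, 6, 7, 8, 9}, so each is used; only A can be 5, hence A = 5.

5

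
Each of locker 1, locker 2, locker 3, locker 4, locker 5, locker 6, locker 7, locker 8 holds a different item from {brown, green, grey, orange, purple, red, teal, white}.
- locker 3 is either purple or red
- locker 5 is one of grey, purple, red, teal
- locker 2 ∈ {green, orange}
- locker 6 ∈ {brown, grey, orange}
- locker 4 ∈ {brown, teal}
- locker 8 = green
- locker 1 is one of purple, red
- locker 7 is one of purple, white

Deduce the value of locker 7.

locker 8 has just one choice, so locker 8 = green. Remove green from locker 2.
locker 2 must be orange (only option left). Strike orange from locker 6.
Among the 6 still-open variables, white fits only locker 7 (and all 6 values in {brown, grey, purple, red, teal, white} must be used), so locker 7 = white.

white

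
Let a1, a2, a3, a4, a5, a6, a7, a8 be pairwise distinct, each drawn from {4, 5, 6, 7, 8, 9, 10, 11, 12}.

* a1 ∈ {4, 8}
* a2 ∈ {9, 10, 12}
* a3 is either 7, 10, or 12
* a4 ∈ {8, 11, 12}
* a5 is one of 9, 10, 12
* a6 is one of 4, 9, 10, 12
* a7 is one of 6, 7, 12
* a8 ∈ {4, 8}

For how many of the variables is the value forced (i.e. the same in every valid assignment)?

Among the 8 variables, 6 fits only a7 (and all 8 values in {4, 6, 7, 8, 9, 10, 11, 12} must be used), so a7 = 6.
Among the 7 still-open variables, 7 fits only a3 (and all 7 values in {4, 7, 8, 9, 10, 11, 12} must be used), so a3 = 7.
The 6 still-open variables together cover exactly {4, 8, 9, 10, 11, 12} — 6 values for 6 variables — and 11 appears only in a4's list, so a4 = 11.
The 2 variables a1 and a8 are confined to {4, 8}, which locks those values in; drop them from a6.
Determined: a3=7, a4=11, a7=6. The other variables each still have more than one consistent value. That makes 3.

3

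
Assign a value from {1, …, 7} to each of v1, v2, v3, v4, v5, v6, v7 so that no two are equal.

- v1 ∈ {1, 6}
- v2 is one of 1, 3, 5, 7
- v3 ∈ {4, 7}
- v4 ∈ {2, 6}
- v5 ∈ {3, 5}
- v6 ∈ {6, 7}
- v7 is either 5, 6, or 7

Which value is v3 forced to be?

4

The 7 variables draw from only 7 values {1, 2, 3, 4, 5, 6, 7}, so each is used; only v4 can be 2, hence v4 = 2.
Among the 6 still-open variables, 4 fits only v3 (and all 6 values in {1, 3, 4, 5, 6, 7} must be used), so v3 = 4.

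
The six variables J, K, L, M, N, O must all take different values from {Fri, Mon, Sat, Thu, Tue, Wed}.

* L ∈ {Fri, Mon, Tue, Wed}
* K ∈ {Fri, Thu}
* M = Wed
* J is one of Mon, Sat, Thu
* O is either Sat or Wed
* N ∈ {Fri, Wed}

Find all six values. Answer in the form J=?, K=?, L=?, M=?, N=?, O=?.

M's domain is down to {Wed}, so M = Wed. So L, N, O can't be Wed.
N must be Fri (only option left). Remove Fri from K, L.
O must be Sat (only option left). Eliminate Sat elsewhere: J.
That leaves K = Thu. So J can't be Thu.
J's domain is down to {Mon}, so J = Mon. Remove Mon from L.
L must be Tue (only option left).

J=Mon, K=Thu, L=Tue, M=Wed, N=Fri, O=Sat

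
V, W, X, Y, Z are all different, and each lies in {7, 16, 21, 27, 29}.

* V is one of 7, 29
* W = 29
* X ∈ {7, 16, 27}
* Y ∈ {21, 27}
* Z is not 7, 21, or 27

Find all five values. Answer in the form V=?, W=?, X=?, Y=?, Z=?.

V=7, W=29, X=27, Y=21, Z=16

W must be 29 (only option left). Remove 29 from V, Z.
Z's domain is down to {16}, so Z = 16. Strike 16 from X.
V must be 7 (only option left). Eliminate 7 elsewhere: X.
X's domain is down to {27}, so X = 27. Eliminate 27 elsewhere: Y.
Y has just one choice, so Y = 21.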